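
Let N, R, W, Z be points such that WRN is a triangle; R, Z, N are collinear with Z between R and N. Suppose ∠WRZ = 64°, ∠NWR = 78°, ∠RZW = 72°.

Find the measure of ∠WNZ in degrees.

∠WNZ = 38°

1. ∠NRW = 64°  [Z on ray RN]
2. ∠RNW = 38°  [△WRN]
3. ∠WNZ = 38°  [Z on ray NR]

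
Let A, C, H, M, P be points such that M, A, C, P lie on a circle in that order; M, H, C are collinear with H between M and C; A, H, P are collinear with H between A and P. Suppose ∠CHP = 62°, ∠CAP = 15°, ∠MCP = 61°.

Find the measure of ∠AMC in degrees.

1. ∠AHM = 62°  [vertical angles at H]
2. ∠MAP = 61°  [same arc MP]
3. ∠AMC = 57°  [△MHA]

∠AMC = 57°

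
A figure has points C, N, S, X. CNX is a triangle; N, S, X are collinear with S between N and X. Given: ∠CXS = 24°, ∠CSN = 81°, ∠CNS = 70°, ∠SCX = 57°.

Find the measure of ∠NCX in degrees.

1. ∠CXN = 24°  [S on ray XN]
2. ∠CNX = 70°  [S on ray NX]
3. ∠NCX = 86°  [△CNX]

∠NCX = 86°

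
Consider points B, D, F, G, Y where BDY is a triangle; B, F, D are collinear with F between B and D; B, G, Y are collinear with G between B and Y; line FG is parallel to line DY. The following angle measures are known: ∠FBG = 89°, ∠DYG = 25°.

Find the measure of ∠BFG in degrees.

1. ∠DBY = 89°  [F on BD, G on BY]
2. ∠BYD = 25°  [G on ray YB]
3. ∠BDY = 66°  [△BDY]
4. ∠BFG = 66°  [FG∥DY, corresponding at F]

∠BFG = 66°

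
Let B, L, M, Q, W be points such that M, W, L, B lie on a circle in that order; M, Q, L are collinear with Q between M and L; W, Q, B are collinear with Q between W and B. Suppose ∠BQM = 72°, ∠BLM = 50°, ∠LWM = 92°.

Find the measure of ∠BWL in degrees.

1. ∠LBM = 88°  [cyclic MWLB, opposite ∠W+∠B]
2. ∠BML = 42°  [△MLB]
3. ∠BWL = 42°  [same arc LB]

∠BWL = 42°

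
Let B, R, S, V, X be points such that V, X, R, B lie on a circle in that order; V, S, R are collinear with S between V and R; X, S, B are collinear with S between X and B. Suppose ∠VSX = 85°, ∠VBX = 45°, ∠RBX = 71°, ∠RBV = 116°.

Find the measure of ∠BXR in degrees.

1. ∠RSX = 95°  [linear pair at S on VR]
2. ∠VRX = 45°  [same arc VX]
3. ∠BXR = 40°  [△XSR]

∠BXR = 40°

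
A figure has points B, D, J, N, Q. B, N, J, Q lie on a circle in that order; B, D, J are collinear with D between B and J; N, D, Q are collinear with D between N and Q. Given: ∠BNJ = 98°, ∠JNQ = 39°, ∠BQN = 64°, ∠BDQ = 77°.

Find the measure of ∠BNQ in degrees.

∠BNQ = 59°

1. ∠BQJ = 82°  [cyclic BNJQ, opposite ∠N+∠Q]
2. ∠JBQ = 39°  [same arc JQ]
3. ∠BJQ = 59°  [△BJQ]
4. ∠BNQ = 59°  [same arc BQ]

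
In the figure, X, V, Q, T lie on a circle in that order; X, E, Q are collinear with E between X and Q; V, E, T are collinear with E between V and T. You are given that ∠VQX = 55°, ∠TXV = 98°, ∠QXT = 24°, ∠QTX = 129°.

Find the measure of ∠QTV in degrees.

1. ∠TQV = 82°  [cyclic XVQT, opposite ∠X+∠Q]
2. ∠QVT = 24°  [same arc QT]
3. ∠QTV = 74°  [△VQT]

∠QTV = 74°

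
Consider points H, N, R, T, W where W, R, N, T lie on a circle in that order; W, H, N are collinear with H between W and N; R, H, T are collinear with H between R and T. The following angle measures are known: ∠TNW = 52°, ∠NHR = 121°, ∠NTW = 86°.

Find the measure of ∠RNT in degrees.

1. ∠TRW = 52°  [same arc WT]
2. ∠NWT = 42°  [△WNT]
3. ∠RHW = 59°  [linear pair at H on WN]
4. ∠NWR = 69°  [△WHR]
5. ∠NRT = 42°  [same arc NT]
6. ∠NTR = 69°  [same arc RN]
7. ∠RNT = 69°  [△RNT]

∠RNT = 69°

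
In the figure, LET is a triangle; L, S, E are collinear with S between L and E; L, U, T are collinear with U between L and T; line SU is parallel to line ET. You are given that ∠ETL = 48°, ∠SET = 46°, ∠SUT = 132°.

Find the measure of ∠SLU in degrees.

1. ∠LET = 46°  [S on ray EL]
2. ∠ELT = 86°  [△LET]
3. ∠SLU = 86°  [S on LE, U on LT]

∠SLU = 86°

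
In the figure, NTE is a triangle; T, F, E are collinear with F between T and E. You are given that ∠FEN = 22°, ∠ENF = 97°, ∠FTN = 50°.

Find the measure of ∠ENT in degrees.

1. ∠NET = 22°  [F on ray ET]
2. ∠ETN = 50°  [F on ray TE]
3. ∠ENT = 108°  [△NTE]

∠ENT = 108°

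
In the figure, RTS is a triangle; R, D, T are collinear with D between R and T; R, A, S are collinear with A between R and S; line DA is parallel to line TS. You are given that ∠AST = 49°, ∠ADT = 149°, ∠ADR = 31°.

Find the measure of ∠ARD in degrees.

1. ∠RST = 49°  [A on ray SR]
2. ∠RTS = 31°  [DA∥TS, corresponding at D]
3. ∠SRT = 100°  [△RTS]
4. ∠ARD = 100°  [D on RT, A on RS]

∠ARD = 100°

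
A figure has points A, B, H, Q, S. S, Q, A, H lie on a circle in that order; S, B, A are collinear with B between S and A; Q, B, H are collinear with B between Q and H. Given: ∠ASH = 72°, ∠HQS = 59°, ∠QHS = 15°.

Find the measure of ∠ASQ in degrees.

∠ASQ = 34°

1. ∠HBS = 93°  [△SBH]
2. ∠HAS = 59°  [same arc SH]
3. ∠ABH = 87°  [linear pair at B on SA]
4. ∠AHQ = 34°  [△ABH]
5. ∠ASQ = 34°  [same arc QA]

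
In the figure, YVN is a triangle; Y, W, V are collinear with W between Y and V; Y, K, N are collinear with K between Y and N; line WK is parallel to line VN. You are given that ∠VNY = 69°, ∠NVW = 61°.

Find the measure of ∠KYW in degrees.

1. ∠NVY = 61°  [W on ray VY]
2. ∠NYV = 50°  [△YVN]
3. ∠KYW = 50°  [W on YV, K on YN]

∠KYW = 50°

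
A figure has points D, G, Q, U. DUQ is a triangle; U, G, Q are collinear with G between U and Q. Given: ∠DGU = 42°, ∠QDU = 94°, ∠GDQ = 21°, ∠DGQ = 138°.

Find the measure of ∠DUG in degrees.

1. ∠DQG = 21°  [△DGQ]
2. ∠DQU = 21°  [G on ray QU]
3. ∠DUQ = 65°  [△DUQ]
4. ∠DUG = 65°  [G on ray UQ]

∠DUG = 65°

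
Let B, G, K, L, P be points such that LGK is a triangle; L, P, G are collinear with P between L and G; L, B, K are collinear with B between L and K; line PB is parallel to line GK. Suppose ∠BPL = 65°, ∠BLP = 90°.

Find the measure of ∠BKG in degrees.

1. ∠LBP = 25°  [△LPB]
2. ∠KBP = 155°  [linear pair at B on LK]
3. ∠BKG = 25°  [PB∥GK, co-interior at K–B]

∠BKG = 25°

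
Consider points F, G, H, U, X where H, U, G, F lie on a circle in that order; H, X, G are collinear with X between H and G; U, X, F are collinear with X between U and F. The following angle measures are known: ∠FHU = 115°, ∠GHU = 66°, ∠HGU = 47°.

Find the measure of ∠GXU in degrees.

∠GXU = 84°

1. ∠FGU = 65°  [cyclic HUGF, opposite ∠H+∠G]
2. ∠GFU = 66°  [same arc UG]
3. ∠FUG = 49°  [△UGF]
4. ∠GXU = 84°  [△UXG]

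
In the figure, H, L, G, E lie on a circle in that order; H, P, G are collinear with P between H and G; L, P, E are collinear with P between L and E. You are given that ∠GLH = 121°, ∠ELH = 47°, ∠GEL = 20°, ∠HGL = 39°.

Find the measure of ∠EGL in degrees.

1. ∠HEL = 39°  [same arc HL]
2. ∠EHL = 94°  [△HLE]
3. ∠EGL = 86°  [cyclic HLGE, opposite ∠H+∠G]

∠EGL = 86°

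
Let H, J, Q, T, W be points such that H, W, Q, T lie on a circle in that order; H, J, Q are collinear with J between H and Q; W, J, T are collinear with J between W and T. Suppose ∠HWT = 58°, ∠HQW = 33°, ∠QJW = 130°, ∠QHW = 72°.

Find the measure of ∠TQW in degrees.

1. ∠QWT = 17°  [△WJQ]
2. ∠QTW = 72°  [same arc WQ]
3. ∠TQW = 91°  [△WQT]

∠TQW = 91°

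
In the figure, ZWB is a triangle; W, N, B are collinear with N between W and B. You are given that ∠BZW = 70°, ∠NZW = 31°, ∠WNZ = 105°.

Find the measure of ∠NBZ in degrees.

1. ∠NWZ = 44°  [△ZWN]
2. ∠BWZ = 44°  [N on ray WB]
3. ∠WBZ = 66°  [△ZWB]
4. ∠NBZ = 66°  [N on ray BW]

∠NBZ = 66°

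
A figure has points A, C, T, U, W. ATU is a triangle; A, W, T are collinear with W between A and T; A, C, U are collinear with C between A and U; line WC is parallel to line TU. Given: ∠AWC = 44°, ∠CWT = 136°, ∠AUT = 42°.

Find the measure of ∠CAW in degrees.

1. ∠ATU = 44°  [WC∥TU, corresponding at W]
2. ∠TAU = 94°  [△ATU]
3. ∠CAW = 94°  [W on AT, C on AU]

∠CAW = 94°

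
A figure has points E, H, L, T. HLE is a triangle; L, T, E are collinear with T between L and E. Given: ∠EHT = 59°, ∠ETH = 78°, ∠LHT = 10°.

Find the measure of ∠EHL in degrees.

1. ∠HET = 43°  [△HTE]
2. ∠HTL = 102°  [linear pair at T on LE]
3. ∠HLT = 68°  [△HLT]
4. ∠HEL = 43°  [T on ray EL]
5. ∠ELH = 68°  [T on ray LE]
6. ∠EHL = 69°  [△HLE]

∠EHL = 69°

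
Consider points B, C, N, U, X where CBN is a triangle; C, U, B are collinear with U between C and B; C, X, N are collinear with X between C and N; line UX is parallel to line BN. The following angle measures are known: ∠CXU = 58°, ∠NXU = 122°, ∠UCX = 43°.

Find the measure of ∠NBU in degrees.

1. ∠CUX = 79°  [△CUX]
2. ∠BUX = 101°  [linear pair at U on CB]
3. ∠NBU = 79°  [UX∥BN, co-interior at B–U]

∠NBU = 79°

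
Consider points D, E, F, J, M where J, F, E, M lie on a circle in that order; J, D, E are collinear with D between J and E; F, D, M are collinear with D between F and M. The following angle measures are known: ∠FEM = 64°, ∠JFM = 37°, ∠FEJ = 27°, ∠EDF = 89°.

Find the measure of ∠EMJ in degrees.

∠EMJ = 79°

1. ∠FJM = 116°  [cyclic JFEM, opposite ∠J+∠E]
2. ∠JEM = 37°  [same arc JM]
3. ∠FMJ = 27°  [△JFM]
4. ∠JDM = 89°  [vertical angles at D]
5. ∠EJM = 64°  [△JDM]
6. ∠EMJ = 79°  [△JEM]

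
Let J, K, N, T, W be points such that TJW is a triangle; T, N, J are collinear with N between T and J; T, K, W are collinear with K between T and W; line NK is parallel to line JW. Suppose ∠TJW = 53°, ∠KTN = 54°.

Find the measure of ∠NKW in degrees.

1. ∠KNT = 53°  [NK∥JW, corresponding at N]
2. ∠NKT = 73°  [△TNK]
3. ∠NKW = 107°  [linear pair at K on TW]

∠NKW = 107°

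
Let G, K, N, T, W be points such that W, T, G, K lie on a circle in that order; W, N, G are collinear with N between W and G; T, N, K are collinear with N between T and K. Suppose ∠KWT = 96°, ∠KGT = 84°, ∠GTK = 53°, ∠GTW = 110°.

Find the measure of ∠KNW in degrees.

∠KNW = 100°

1. ∠GKT = 43°  [△TGK]
2. ∠GWK = 53°  [same arc GK]
3. ∠GKW = 70°  [cyclic WTGK, opposite ∠T+∠K]
4. ∠KGW = 57°  [△WGK]
5. ∠GNK = 80°  [△GNK]
6. ∠KNW = 100°  [linear pair at N on WG]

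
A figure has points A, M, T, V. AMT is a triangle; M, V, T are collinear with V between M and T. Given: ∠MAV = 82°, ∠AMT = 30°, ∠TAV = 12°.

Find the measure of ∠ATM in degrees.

1. ∠AMV = 30°  [V on ray MT]
2. ∠AVM = 68°  [△AMV]
3. ∠AVT = 112°  [linear pair at V on MT]
4. ∠ATV = 56°  [△AVT]
5. ∠ATM = 56°  [V on ray TM]

∠ATM = 56°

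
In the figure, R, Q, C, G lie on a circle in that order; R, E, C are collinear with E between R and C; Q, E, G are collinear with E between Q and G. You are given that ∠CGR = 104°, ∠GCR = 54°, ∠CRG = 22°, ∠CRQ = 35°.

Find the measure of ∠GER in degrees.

∠GER = 89°

1. ∠CQR = 76°  [cyclic RQCG, opposite ∠Q+∠G]
2. ∠CQG = 22°  [same arc CG]
3. ∠QCR = 69°  [△RQC]
4. ∠CEQ = 89°  [△QEC]
5. ∠GER = 89°  [vertical angles at E]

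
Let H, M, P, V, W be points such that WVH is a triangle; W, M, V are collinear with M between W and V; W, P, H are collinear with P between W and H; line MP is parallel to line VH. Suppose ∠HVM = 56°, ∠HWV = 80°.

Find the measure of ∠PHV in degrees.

1. ∠HVW = 56°  [M on ray VW]
2. ∠VHW = 44°  [△WVH]
3. ∠PHV = 44°  [P on ray HW]

∠PHV = 44°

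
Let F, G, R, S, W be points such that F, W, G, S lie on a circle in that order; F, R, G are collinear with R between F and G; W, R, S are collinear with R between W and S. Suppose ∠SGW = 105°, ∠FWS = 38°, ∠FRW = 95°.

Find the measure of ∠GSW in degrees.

∠GSW = 47°

1. ∠FGS = 38°  [same arc FS]
2. ∠GRS = 95°  [vertical angles at R]
3. ∠GSW = 47°  [△GRS]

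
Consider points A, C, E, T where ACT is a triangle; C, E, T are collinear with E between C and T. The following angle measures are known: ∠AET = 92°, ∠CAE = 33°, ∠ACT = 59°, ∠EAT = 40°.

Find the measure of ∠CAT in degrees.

1. ∠ATE = 48°  [△AET]
2. ∠ATC = 48°  [E on ray TC]
3. ∠CAT = 73°  [△ACT]

∠CAT = 73°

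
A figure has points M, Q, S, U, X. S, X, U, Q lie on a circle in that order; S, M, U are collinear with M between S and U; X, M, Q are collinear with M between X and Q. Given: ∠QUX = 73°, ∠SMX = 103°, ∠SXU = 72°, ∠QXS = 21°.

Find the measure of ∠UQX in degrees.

∠UQX = 56°

1. ∠QMU = 103°  [vertical angles at M]
2. ∠QUS = 21°  [same arc SQ]
3. ∠UQX = 56°  [△UMQ]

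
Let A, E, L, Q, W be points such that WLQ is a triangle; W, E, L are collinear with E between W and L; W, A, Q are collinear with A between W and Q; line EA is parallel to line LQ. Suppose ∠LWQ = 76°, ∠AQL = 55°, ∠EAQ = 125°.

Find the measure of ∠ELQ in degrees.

∠ELQ = 49°

1. ∠LQW = 55°  [A on ray QW]
2. ∠QLW = 49°  [△WLQ]
3. ∠ELQ = 49°  [E on ray LW]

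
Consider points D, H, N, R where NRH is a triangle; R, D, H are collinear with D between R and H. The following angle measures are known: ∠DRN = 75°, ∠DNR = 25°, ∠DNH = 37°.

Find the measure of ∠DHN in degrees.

∠DHN = 43°

1. ∠NDR = 80°  [△NRD]
2. ∠HDN = 100°  [linear pair at D on RH]
3. ∠DHN = 43°  [△NDH]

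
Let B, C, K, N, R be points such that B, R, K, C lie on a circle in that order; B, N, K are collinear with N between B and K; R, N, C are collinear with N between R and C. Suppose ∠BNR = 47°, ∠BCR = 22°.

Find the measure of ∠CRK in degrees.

∠CRK = 25°

1. ∠KNR = 133°  [linear pair at N on BK]
2. ∠BKR = 22°  [same arc BR]
3. ∠CRK = 25°  [△RNK]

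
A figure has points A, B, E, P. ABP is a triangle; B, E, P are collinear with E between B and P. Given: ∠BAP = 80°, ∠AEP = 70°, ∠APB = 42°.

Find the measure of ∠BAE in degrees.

∠BAE = 12°

1. ∠ABP = 58°  [△ABP]
2. ∠AEB = 110°  [linear pair at E on BP]
3. ∠ABE = 58°  [E on ray BP]
4. ∠BAE = 12°  [△ABE]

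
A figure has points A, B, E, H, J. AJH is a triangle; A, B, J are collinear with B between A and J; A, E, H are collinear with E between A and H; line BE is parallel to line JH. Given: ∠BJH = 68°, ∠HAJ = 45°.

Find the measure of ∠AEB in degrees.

∠AEB = 67°

1. ∠AJH = 68°  [B on ray JA]
2. ∠AHJ = 67°  [△AJH]
3. ∠AEB = 67°  [BE∥JH, corresponding at E]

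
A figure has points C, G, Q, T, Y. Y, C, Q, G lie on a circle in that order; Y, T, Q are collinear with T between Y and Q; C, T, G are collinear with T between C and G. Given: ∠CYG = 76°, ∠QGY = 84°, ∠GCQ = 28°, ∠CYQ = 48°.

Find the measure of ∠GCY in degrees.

1. ∠GYQ = 28°  [same arc QG]
2. ∠GQY = 68°  [△YQG]
3. ∠GCY = 68°  [same arc YG]

∠GCY = 68°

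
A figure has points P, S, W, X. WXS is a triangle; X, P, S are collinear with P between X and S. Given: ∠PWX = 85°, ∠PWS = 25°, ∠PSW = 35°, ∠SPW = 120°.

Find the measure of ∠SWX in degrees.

1. ∠WSX = 35°  [P on ray SX]
2. ∠WPX = 60°  [linear pair at P on XS]
3. ∠PXW = 35°  [△WXP]
4. ∠SXW = 35°  [P on ray XS]
5. ∠SWX = 110°  [△WXS]

∠SWX = 110°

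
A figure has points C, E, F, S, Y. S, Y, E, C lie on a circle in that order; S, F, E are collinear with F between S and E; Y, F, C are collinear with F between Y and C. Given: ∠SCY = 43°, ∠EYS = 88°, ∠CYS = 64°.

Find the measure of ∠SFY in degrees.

∠SFY = 67°

1. ∠SEY = 43°  [same arc SY]
2. ∠ESY = 49°  [△SYE]
3. ∠SFY = 67°  [△SFY]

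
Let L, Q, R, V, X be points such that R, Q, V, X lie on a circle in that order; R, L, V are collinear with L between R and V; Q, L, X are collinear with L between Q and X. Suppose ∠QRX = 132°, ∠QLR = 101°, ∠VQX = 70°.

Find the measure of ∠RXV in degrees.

1. ∠QVX = 48°  [cyclic RQVX, opposite ∠R+∠V]
2. ∠VLX = 101°  [vertical angles at L]
3. ∠VRX = 70°  [same arc VX]
4. ∠QXV = 62°  [△QVX]
5. ∠RVX = 17°  [△VLX]
6. ∠RXV = 93°  [△RVX]

∠RXV = 93°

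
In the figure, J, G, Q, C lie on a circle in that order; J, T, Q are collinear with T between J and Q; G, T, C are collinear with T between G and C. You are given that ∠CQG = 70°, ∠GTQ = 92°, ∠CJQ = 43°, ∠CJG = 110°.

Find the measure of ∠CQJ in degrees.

1. ∠CTJ = 92°  [vertical angles at T]
2. ∠GCJ = 45°  [△JTC]
3. ∠CGJ = 25°  [△JGC]
4. ∠CQJ = 25°  [same arc JC]

∠CQJ = 25°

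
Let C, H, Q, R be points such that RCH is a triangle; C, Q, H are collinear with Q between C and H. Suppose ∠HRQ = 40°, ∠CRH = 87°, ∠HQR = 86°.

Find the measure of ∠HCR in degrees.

∠HCR = 39°

1. ∠QHR = 54°  [△RQH]
2. ∠CHR = 54°  [Q on ray HC]
3. ∠HCR = 39°  [△RCH]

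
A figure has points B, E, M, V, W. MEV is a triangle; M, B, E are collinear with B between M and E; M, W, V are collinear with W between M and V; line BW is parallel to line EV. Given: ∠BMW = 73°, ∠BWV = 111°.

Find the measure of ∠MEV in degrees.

∠MEV = 38°

1. ∠BWM = 69°  [linear pair at W on MV]
2. ∠MBW = 38°  [△MBW]
3. ∠MEV = 38°  [BW∥EV, corresponding at B]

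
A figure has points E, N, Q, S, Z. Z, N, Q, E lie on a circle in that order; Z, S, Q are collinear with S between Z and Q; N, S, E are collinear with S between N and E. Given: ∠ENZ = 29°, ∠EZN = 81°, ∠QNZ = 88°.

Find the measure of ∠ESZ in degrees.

1. ∠EQZ = 29°  [same arc ZE]
2. ∠NEZ = 70°  [△ZNE]
3. ∠QEZ = 92°  [cyclic ZNQE, opposite ∠N+∠E]
4. ∠EZQ = 59°  [△ZQE]
5. ∠ESZ = 51°  [△ZSE]

∠ESZ = 51°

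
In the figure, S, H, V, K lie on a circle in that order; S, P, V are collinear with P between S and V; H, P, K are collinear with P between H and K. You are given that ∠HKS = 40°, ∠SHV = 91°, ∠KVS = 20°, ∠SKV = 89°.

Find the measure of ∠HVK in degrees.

∠HVK = 60°

1. ∠HVS = 40°  [same arc SH]
2. ∠HSV = 49°  [△SHV]
3. ∠KSV = 71°  [△SVK]
4. ∠HKV = 49°  [same arc HV]
5. ∠KHV = 71°  [same arc VK]
6. ∠HVK = 60°  [△HVK]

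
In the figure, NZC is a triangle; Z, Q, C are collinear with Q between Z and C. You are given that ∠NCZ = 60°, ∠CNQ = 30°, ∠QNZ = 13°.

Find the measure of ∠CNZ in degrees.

∠CNZ = 43°

1. ∠NCQ = 60°  [Q on ray CZ]
2. ∠CQN = 90°  [△NQC]
3. ∠NQZ = 90°  [linear pair at Q on ZC]
4. ∠NZQ = 77°  [△NZQ]
5. ∠CZN = 77°  [Q on ray ZC]
6. ∠CNZ = 43°  [△NZC]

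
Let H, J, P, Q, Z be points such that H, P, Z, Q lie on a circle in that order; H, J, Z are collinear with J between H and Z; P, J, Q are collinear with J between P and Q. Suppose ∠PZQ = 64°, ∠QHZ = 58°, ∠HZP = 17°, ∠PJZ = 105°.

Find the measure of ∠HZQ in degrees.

1. ∠PHQ = 116°  [cyclic HPZQ, opposite ∠H+∠Z]
2. ∠HQP = 17°  [same arc HP]
3. ∠HPQ = 47°  [△HPQ]
4. ∠HZQ = 47°  [same arc HQ]

∠HZQ = 47°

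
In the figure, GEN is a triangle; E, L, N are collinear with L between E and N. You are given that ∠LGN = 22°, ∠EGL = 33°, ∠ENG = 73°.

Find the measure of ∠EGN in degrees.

1. ∠GNL = 73°  [L on ray NE]
2. ∠GLN = 85°  [△GLN]
3. ∠ELG = 95°  [linear pair at L on EN]
4. ∠GEL = 52°  [△GEL]
5. ∠GEN = 52°  [L on ray EN]
6. ∠EGN = 55°  [△GEN]

∠EGN = 55°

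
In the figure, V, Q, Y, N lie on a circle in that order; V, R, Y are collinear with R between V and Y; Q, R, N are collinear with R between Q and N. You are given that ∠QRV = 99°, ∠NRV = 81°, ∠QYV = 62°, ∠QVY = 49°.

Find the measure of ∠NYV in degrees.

1. ∠NRY = 99°  [vertical angles at R]
2. ∠QNY = 49°  [same arc QY]
3. ∠NYV = 32°  [△YRN]

∠NYV = 32°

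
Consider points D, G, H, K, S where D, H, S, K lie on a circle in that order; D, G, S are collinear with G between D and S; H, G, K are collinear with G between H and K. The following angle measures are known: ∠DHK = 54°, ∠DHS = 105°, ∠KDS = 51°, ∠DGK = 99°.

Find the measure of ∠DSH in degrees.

∠DSH = 30°

1. ∠KHS = 51°  [same arc SK]
2. ∠HGS = 99°  [vertical angles at G]
3. ∠DSH = 30°  [△HGS]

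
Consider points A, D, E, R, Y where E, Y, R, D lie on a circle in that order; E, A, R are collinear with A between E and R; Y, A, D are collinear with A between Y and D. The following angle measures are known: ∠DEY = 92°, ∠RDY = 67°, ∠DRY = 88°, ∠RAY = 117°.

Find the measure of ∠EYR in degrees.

∠EYR = 75°

1. ∠REY = 67°  [same arc YR]
2. ∠DYR = 25°  [△YRD]
3. ∠ERY = 38°  [△YAR]
4. ∠EYR = 75°  [△EYR]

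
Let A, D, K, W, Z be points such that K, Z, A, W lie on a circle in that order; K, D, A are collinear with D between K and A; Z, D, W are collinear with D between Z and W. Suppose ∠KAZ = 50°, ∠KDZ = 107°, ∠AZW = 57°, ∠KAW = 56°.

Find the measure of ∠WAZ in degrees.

1. ∠ADW = 107°  [vertical angles at D]
2. ∠AWZ = 17°  [△ADW]
3. ∠WAZ = 106°  [△ZAW]

∠WAZ = 106°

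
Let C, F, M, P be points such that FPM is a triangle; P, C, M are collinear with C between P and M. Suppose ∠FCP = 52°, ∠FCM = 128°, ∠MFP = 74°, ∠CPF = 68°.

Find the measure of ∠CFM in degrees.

∠CFM = 14°

1. ∠FPM = 68°  [C on ray PM]
2. ∠FMP = 38°  [△FPM]
3. ∠CMF = 38°  [C on ray MP]
4. ∠CFM = 14°  [△FCM]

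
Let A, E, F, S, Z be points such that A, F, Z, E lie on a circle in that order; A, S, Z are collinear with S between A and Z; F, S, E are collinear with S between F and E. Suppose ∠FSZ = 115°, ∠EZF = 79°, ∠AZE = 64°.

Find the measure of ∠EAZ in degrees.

∠EAZ = 50°

1. ∠ASE = 115°  [vertical angles at S]
2. ∠EAF = 101°  [cyclic AFZE, opposite ∠A+∠Z]
3. ∠AFE = 64°  [same arc AE]
4. ∠AEF = 15°  [△AFE]
5. ∠EAZ = 50°  [△ASE]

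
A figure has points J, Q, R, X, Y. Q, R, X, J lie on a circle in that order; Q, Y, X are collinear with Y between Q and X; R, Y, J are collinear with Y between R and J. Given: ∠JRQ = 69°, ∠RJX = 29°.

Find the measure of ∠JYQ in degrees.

∠JYQ = 98°

1. ∠JXQ = 69°  [same arc QJ]
2. ∠JYX = 82°  [△XYJ]
3. ∠JYQ = 98°  [linear pair at Y on QX]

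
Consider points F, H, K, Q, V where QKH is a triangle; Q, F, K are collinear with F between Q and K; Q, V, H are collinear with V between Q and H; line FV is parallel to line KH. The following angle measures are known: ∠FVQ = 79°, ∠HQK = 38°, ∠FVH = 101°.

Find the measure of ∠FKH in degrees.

1. ∠KHQ = 79°  [FV∥KH, corresponding at V]
2. ∠HKQ = 63°  [△QKH]
3. ∠FKH = 63°  [F on ray KQ]

∠FKH = 63°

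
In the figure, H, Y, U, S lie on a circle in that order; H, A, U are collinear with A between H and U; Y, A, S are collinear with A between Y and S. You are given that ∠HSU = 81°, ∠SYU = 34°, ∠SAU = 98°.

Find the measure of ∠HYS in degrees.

1. ∠SHU = 34°  [same arc US]
2. ∠HUS = 65°  [△HUS]
3. ∠HYS = 65°  [same arc HS]

∠HYS = 65°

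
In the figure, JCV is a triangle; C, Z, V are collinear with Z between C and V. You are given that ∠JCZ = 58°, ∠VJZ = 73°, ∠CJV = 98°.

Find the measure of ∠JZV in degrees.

∠JZV = 83°

1. ∠JCV = 58°  [Z on ray CV]
2. ∠CVJ = 24°  [△JCV]
3. ∠JVZ = 24°  [Z on ray VC]
4. ∠JZV = 83°  [△JZV]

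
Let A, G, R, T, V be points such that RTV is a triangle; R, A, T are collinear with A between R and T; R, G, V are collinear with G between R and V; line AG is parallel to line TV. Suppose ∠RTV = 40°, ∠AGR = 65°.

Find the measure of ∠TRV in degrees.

∠TRV = 75°

1. ∠GAR = 40°  [AG∥TV, corresponding at A]
2. ∠ARG = 75°  [△RAG]
3. ∠TRV = 75°  [A on RT, G on RV]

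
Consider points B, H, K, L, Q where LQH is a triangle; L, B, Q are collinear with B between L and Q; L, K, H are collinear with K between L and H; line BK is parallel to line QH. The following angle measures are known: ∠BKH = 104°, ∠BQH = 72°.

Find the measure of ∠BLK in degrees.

∠BLK = 32°

1. ∠BKL = 76°  [linear pair at K on LH]
2. ∠HQL = 72°  [B on ray QL]
3. ∠LHQ = 76°  [BK∥QH, corresponding at K]
4. ∠HLQ = 32°  [△LQH]
5. ∠BLK = 32°  [B on LQ, K on LH]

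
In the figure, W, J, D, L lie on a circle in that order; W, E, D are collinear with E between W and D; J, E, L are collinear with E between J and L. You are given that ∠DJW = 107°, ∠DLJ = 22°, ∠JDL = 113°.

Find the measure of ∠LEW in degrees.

∠LEW = 84°

1. ∠DWJ = 22°  [same arc JD]
2. ∠DJL = 45°  [△JDL]
3. ∠JDW = 51°  [△WJD]
4. ∠DWL = 45°  [same arc DL]
5. ∠JLW = 51°  [same arc WJ]
6. ∠LEW = 84°  [△WEL]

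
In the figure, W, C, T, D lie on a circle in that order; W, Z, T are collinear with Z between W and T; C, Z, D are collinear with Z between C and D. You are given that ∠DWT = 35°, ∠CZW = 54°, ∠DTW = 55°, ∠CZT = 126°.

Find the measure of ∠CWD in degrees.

∠CWD = 106°

1. ∠DCT = 35°  [same arc TD]
2. ∠DZT = 54°  [vertical angles at Z]
3. ∠CDT = 71°  [△TZD]
4. ∠CTD = 74°  [△CTD]
5. ∠CWD = 106°  [cyclic WCTD, opposite ∠W+∠T]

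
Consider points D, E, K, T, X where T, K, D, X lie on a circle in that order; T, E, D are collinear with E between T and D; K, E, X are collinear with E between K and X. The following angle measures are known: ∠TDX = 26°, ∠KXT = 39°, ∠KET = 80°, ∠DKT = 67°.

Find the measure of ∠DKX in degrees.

1. ∠KDT = 39°  [same arc TK]
2. ∠DEK = 100°  [linear pair at E on TD]
3. ∠DKX = 41°  [△KED]

∠DKX = 41°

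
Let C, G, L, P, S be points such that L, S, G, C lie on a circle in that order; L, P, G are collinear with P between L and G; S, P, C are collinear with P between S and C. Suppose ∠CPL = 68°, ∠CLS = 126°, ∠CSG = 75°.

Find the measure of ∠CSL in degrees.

∠CSL = 17°

1. ∠GPS = 68°  [vertical angles at P]
2. ∠CGS = 54°  [cyclic LSGC, opposite ∠L+∠G]
3. ∠GCS = 51°  [△SGC]
4. ∠LPS = 112°  [linear pair at P on LG]
5. ∠GLS = 51°  [same arc SG]
6. ∠CSL = 17°  [△LPS]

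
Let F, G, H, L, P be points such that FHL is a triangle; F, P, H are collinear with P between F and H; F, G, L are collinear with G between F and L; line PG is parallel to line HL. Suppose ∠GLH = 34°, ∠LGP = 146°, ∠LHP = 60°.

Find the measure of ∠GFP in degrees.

∠GFP = 86°

1. ∠FLH = 34°  [G on ray LF]
2. ∠FHL = 60°  [P on ray HF]
3. ∠HFL = 86°  [△FHL]
4. ∠GFP = 86°  [P on FH, G on FL]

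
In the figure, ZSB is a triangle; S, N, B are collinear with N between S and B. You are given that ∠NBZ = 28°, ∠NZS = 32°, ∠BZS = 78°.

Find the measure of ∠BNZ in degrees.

1. ∠SBZ = 28°  [N on ray BS]
2. ∠BSZ = 74°  [△ZSB]
3. ∠NSZ = 74°  [N on ray SB]
4. ∠SNZ = 74°  [△ZSN]
5. ∠BNZ = 106°  [linear pair at N on SB]

∠BNZ = 106°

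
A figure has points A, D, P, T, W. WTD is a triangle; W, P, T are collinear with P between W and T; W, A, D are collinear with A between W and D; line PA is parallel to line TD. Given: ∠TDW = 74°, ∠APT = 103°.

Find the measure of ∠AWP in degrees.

1. ∠PAW = 74°  [PA∥TD, corresponding at A]
2. ∠APW = 77°  [linear pair at P on WT]
3. ∠AWP = 29°  [△WPA]

∠AWP = 29°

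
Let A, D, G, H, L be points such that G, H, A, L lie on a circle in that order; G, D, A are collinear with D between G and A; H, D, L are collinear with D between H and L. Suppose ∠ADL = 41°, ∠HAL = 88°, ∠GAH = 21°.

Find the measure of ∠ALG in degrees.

∠ALG = 93°

1. ∠GDL = 139°  [linear pair at D on GA]
2. ∠HGL = 92°  [cyclic GHAL, opposite ∠G+∠A]
3. ∠GLH = 21°  [same arc GH]
4. ∠AGL = 20°  [△GDL]
5. ∠GHL = 67°  [△GHL]
6. ∠GAL = 67°  [same arc GL]
7. ∠ALG = 93°  [△GAL]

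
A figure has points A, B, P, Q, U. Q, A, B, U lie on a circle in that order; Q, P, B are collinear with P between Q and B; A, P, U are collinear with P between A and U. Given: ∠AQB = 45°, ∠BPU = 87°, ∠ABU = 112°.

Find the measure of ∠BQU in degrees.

∠BQU = 23°

1. ∠AUB = 45°  [same arc AB]
2. ∠BAU = 23°  [△ABU]
3. ∠BQU = 23°  [same arc BU]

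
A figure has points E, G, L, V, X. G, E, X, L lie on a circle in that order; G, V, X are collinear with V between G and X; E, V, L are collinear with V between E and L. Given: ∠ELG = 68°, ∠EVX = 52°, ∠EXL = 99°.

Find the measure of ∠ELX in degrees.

∠ELX = 21°

1. ∠EXG = 68°  [same arc GE]
2. ∠LEX = 60°  [△EVX]
3. ∠ELX = 21°  [△EXL]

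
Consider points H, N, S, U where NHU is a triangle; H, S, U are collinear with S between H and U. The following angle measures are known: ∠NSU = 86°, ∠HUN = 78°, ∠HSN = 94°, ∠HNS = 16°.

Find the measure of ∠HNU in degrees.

1. ∠NHS = 70°  [△NHS]
2. ∠NHU = 70°  [S on ray HU]
3. ∠HNU = 32°  [△NHU]

∠HNU = 32°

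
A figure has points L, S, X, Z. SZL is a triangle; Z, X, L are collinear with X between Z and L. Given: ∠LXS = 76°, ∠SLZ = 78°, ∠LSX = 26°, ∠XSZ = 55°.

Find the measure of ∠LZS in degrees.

1. ∠SXZ = 104°  [linear pair at X on ZL]
2. ∠SZX = 21°  [△SZX]
3. ∠LZS = 21°  [X on ray ZL]

∠LZS = 21°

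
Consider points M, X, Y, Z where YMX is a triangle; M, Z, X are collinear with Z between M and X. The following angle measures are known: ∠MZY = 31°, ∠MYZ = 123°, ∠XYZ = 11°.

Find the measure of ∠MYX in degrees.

∠MYX = 134°

1. ∠YMZ = 26°  [△YMZ]
2. ∠XZY = 149°  [linear pair at Z on MX]
3. ∠YXZ = 20°  [△YZX]
4. ∠XMY = 26°  [Z on ray MX]
5. ∠MXY = 20°  [Z on ray XM]
6. ∠MYX = 134°  [△YMX]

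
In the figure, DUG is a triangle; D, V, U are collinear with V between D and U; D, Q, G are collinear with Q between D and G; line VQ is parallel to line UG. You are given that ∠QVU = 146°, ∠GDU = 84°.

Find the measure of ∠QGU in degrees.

1. ∠DVQ = 34°  [linear pair at V on DU]
2. ∠QDV = 84°  [V on DU, Q on DG]
3. ∠DQV = 62°  [△DVQ]
4. ∠GQV = 118°  [linear pair at Q on DG]
5. ∠QGU = 62°  [VQ∥UG, co-interior at G–Q]

∠QGU = 62°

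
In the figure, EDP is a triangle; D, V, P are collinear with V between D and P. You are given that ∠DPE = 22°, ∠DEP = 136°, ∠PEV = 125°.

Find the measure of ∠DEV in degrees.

∠DEV = 11°

1. ∠EDP = 22°  [△EDP]
2. ∠EPV = 22°  [V on ray PD]
3. ∠EVP = 33°  [△EVP]
4. ∠EDV = 22°  [V on ray DP]
5. ∠DVE = 147°  [linear pair at V on DP]
6. ∠DEV = 11°  [△EDV]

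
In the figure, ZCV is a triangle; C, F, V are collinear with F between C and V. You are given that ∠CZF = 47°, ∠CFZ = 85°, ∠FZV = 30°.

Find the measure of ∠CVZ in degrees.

1. ∠VFZ = 95°  [linear pair at F on CV]
2. ∠FVZ = 55°  [△ZFV]
3. ∠CVZ = 55°  [F on ray VC]

∠CVZ = 55°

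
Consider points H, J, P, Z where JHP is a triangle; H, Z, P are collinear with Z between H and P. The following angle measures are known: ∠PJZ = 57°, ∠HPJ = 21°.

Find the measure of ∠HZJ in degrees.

∠HZJ = 78°

1. ∠JPZ = 21°  [Z on ray PH]
2. ∠JZP = 102°  [△JZP]
3. ∠HZJ = 78°  [linear pair at Z on HP]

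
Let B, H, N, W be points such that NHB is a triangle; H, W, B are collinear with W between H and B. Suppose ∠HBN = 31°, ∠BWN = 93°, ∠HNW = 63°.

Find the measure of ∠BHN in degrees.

1. ∠HWN = 87°  [linear pair at W on HB]
2. ∠NHW = 30°  [△NHW]
3. ∠BHN = 30°  [W on ray HB]

∠BHN = 30°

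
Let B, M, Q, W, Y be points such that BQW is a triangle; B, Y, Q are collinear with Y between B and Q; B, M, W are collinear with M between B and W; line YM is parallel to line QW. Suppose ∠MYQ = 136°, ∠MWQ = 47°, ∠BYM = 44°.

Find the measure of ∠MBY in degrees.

1. ∠BWQ = 47°  [M on ray WB]
2. ∠BQW = 44°  [YM∥QW, corresponding at Y]
3. ∠QBW = 89°  [△BQW]
4. ∠MBY = 89°  [Y on BQ, M on BW]

∠MBY = 89°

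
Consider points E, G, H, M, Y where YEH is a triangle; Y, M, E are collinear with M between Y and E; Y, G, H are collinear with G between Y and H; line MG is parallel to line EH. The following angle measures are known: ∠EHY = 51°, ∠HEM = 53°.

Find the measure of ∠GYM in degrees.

1. ∠HEY = 53°  [M on ray EY]
2. ∠EYH = 76°  [△YEH]
3. ∠GYM = 76°  [M on YE, G on YH]

∠GYM = 76°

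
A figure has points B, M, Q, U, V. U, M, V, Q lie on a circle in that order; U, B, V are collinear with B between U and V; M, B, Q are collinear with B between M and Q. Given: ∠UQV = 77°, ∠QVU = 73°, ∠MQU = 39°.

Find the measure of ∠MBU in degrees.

∠MBU = 69°

1. ∠UMV = 103°  [cyclic UMVQ, opposite ∠M+∠Q]
2. ∠QMU = 73°  [same arc UQ]
3. ∠MVU = 39°  [same arc UM]
4. ∠MUV = 38°  [△UMV]
5. ∠MBU = 69°  [△UBM]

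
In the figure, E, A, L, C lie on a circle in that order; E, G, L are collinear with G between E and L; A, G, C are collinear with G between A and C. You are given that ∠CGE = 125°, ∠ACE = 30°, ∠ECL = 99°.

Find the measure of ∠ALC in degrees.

1. ∠AGL = 125°  [vertical angles at G]
2. ∠CGL = 55°  [linear pair at G on EL]
3. ∠CEL = 25°  [△EGC]
4. ∠ALE = 30°  [same arc EA]
5. ∠CLE = 56°  [△ELC]
6. ∠CAL = 25°  [△AGL]
7. ∠ACL = 69°  [△LGC]
8. ∠ALC = 86°  [△ALC]

∠ALC = 86°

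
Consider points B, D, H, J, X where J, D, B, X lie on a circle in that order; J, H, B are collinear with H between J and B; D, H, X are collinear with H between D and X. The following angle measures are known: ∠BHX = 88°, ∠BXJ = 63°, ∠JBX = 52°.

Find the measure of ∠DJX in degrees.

1. ∠JHX = 92°  [linear pair at H on JB]
2. ∠BJX = 65°  [△JBX]
3. ∠JDX = 52°  [same arc JX]
4. ∠DXJ = 23°  [△JHX]
5. ∠DJX = 105°  [△JDX]

∠DJX = 105°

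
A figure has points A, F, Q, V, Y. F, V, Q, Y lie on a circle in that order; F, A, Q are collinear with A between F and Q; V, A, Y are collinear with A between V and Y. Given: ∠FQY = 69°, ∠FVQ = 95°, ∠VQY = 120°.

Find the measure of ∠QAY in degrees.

1. ∠FVY = 69°  [same arc FY]
2. ∠FYQ = 85°  [cyclic FVQY, opposite ∠V+∠Y]
3. ∠VFY = 60°  [cyclic FVQY, opposite ∠F+∠Q]
4. ∠FYV = 51°  [△FVY]
5. ∠QFY = 26°  [△FQY]
6. ∠FAY = 103°  [△FAY]
7. ∠QAY = 77°  [linear pair at A on FQ]

∠QAY = 77°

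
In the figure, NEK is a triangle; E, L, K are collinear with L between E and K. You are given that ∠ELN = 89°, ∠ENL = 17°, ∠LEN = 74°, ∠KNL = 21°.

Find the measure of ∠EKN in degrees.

∠EKN = 68°

1. ∠KLN = 91°  [linear pair at L on EK]
2. ∠LKN = 68°  [△NLK]
3. ∠EKN = 68°  [L on ray KE]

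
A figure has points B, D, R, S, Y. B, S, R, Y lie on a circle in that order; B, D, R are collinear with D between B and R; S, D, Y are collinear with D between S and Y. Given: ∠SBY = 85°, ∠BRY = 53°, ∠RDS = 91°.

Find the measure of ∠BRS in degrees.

1. ∠BSY = 53°  [same arc BY]
2. ∠BYS = 42°  [△BSY]
3. ∠BRS = 42°  [same arc BS]

∠BRS = 42°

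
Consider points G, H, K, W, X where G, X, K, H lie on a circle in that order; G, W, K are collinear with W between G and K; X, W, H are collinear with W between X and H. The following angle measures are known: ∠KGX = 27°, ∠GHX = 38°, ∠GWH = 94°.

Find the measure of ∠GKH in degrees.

1. ∠KHX = 27°  [same arc XK]
2. ∠HWK = 86°  [linear pair at W on GK]
3. ∠GKH = 67°  [△KWH]

∠GKH = 67°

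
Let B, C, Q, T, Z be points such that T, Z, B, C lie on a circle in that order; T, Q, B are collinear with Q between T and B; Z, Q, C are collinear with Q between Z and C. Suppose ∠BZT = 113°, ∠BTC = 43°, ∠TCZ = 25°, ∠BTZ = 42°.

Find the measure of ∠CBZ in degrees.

∠CBZ = 95°

1. ∠BZC = 43°  [same arc BC]
2. ∠BCZ = 42°  [same arc ZB]
3. ∠CBZ = 95°  [△ZBC]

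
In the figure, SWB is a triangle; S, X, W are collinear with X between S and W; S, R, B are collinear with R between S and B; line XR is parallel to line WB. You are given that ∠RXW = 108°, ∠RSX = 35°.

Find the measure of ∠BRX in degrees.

∠BRX = 107°

1. ∠RXS = 72°  [linear pair at X on SW]
2. ∠SRX = 73°  [△SXR]
3. ∠BRX = 107°  [linear pair at R on SB]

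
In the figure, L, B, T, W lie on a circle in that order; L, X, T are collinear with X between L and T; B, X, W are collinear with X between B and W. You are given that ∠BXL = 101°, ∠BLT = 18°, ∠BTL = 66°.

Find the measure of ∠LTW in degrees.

∠LTW = 61°

1. ∠TXW = 101°  [vertical angles at X]
2. ∠BWT = 18°  [same arc BT]
3. ∠LTW = 61°  [△TXW]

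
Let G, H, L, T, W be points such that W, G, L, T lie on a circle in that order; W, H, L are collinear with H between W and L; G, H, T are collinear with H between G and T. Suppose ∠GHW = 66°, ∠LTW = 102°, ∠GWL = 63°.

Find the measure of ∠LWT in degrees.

∠LWT = 27°

1. ∠LHT = 66°  [vertical angles at H]
2. ∠LGW = 78°  [cyclic WGLT, opposite ∠G+∠T]
3. ∠GLW = 39°  [△WGL]
4. ∠THW = 114°  [linear pair at H on WL]
5. ∠GTW = 39°  [same arc WG]
6. ∠LWT = 27°  [△WHT]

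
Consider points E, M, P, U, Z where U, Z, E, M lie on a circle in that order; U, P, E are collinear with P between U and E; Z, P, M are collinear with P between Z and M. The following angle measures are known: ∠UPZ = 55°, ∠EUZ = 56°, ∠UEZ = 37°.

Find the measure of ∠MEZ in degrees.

1. ∠EPZ = 125°  [linear pair at P on UE]
2. ∠EMZ = 56°  [same arc ZE]
3. ∠EZM = 18°  [△ZPE]
4. ∠MEZ = 106°  [△ZEM]

∠MEZ = 106°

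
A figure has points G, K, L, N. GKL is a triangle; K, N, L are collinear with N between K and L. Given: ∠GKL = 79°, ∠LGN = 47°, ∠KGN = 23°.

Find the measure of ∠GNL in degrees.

1. ∠GKN = 79°  [N on ray KL]
2. ∠GNK = 78°  [△GKN]
3. ∠GNL = 102°  [linear pair at N on KL]

∠GNL = 102°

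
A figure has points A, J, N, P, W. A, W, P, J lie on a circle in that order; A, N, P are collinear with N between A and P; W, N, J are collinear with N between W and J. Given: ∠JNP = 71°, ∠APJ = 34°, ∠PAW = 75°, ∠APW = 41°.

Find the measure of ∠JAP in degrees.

1. ∠ANJ = 109°  [linear pair at N on AP]
2. ∠AJW = 41°  [same arc AW]
3. ∠JAP = 30°  [△ANJ]

∠JAP = 30°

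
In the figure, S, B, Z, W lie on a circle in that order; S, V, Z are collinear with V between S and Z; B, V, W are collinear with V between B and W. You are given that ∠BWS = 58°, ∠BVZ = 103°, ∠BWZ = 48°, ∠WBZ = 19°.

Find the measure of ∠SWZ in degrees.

∠SWZ = 106°

1. ∠BZS = 58°  [same arc SB]
2. ∠BSZ = 48°  [same arc BZ]
3. ∠SBZ = 74°  [△SBZ]
4. ∠SWZ = 106°  [cyclic SBZW, opposite ∠B+∠W]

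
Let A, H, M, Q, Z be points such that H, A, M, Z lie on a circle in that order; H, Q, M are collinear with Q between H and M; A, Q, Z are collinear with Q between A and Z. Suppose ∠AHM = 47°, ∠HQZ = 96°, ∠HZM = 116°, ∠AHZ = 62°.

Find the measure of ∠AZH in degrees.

1. ∠AZM = 47°  [same arc AM]
2. ∠AQM = 96°  [vertical angles at Q]
3. ∠AMZ = 118°  [cyclic HAMZ, opposite ∠H+∠M]
4. ∠MAZ = 15°  [△AMZ]
5. ∠AMH = 69°  [△AQM]
6. ∠AZH = 69°  [same arc HA]

∠AZH = 69°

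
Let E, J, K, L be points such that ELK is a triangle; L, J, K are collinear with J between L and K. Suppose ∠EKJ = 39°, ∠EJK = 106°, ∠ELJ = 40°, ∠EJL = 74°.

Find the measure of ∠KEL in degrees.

1. ∠EKL = 39°  [J on ray KL]
2. ∠ELK = 40°  [J on ray LK]
3. ∠KEL = 101°  [△ELK]

∠KEL = 101°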